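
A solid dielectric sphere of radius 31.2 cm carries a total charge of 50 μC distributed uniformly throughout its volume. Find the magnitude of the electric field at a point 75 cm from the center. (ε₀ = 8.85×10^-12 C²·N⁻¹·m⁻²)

|E| = 7.99×10^5 V/m

By spherical symmetry E is radial; choose a Gaussian sphere of radius r = 75 cm (r > R, so the entire charge is enclosed).
Q_enc = 50 μC = 5.00e-5 C.
By Gauss's law, ∮E·dA = E·4πr² = Q_enc/ε₀.
E = |Q_enc|/(4πε₀r²) = (5.00×10^-5)/(4π·8.85×10^-12·(0.75)²) = 7.99e5 N/C.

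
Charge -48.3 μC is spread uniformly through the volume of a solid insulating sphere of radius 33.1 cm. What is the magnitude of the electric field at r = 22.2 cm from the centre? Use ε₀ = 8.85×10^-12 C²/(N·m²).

E ≈ 2.66e6 N/C

Use a concentric Gaussian sphere at r = 22.2 cm (r < R).
Only the charge within r is enclosed: Q_enc = Q·(r/R)³ = (-48.3 μC)·(22.2 cm/33.1 cm)³ = -1.457e-5 C.
By Gauss's law, ∮E·dA = E·4πr² = Q_enc/ε₀.
E = |Q_enc|/(4πε₀r²) = (1.457×10^-5)/(4π·8.85×10^-12·(0.222)²) = 2.66e6 N/C.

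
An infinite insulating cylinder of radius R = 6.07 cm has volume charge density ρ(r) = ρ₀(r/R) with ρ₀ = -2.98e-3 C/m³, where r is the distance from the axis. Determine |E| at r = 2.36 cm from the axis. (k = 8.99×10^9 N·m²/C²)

|E| = 1.03e6 N/C

Choose a coaxial cylinder of radius r = 2.36 cm (arbitrary length L) as the Gaussian surface (r < R).
λ_enc = ∫₀^r ρ(r')·2πr' dr' = (2πρ₀/R)·r^3/3 = -1.352e-6 C/m.
Since E is radial and uniform over the curved surface, Φ = E·2πrL = Q_enc/ε₀ = λ_enc L/ε₀.
E = 2k|λ_enc|/r = 2(8.99×10^9)(1.352e-6)/(0.0236) = 1.03×10^6 N/C.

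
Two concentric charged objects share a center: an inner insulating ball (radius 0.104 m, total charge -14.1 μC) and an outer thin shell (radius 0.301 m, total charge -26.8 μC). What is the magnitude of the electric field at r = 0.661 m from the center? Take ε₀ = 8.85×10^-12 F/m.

|E| = 8.42×10^5 V/m

Use a concentric Gaussian sphere at r = 0.661 m (r > 0.301 m, enclosing both).
Q_enc = (-14.1 μC) + (-26.8 μC) = -4.09×10^-5 C.
Since E is radial and uniform over the Gaussian sphere, Φ = E·4πr² = Q_enc/ε₀.
E = |Q_enc|/(4πε₀r²) = (4.09×10^-5)/(4π·8.85×10^-12·(0.661)²) = 8.42e5 N/C.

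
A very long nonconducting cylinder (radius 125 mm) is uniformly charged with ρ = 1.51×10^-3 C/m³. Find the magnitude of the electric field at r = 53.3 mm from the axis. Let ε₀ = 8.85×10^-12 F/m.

|E| ≈ 4.55×10^6 V/m

By cylindrical symmetry E is radial; use a coaxial Gaussian cylinder of radius 53.3 mm and length L (r < R).
Charge inside radius r per length L is ρ·πr²·L, so λ_enc = ρπr² = 1.348×10^-5 C/m.
Gauss's law: E·2πrL = λ_enc L/ε₀.
E = |λ_enc|/(2πε₀r) = (1.348×10^-5)/(2π·8.85×10^-12·0.0533) = 4.55e6 N/C.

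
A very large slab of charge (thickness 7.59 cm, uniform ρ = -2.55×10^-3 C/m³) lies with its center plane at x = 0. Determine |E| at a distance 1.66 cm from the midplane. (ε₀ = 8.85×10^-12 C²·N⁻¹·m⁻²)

E ≈ 4.78e6 N/C

By symmetry E is perpendicular to the slab. A Gaussian pillbox from −1.66 cm to +1.66 cm (face area A) lies entirely within the slab.
Q_enc = ρ·(2x)·A and flux = 2EA, so 2EA = 2ρxA/ε₀ ⇒ E = |ρ|x/ε₀.
E = (2.55×10^-3)(0.0166)/(8.85×10^-12) = 4.78e6 N/C.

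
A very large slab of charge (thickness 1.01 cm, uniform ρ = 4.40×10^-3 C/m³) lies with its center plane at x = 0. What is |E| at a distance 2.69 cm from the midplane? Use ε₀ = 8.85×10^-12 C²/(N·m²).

E ≈ 2.51×10^6 N/C

The point |x| = 2.69 cm lies outside the slab (half-thickness 0.00505 m). A symmetric pillbox spanning the full slab encloses Q_enc = ρ·d·A.
Flux = 2EA ⇒ E = |ρ|d/(2ε₀), independent of distance outside.
E = (4.40e-3)(0.0101)/(2·8.85×10^-12) = 2.51×10^6 N/C.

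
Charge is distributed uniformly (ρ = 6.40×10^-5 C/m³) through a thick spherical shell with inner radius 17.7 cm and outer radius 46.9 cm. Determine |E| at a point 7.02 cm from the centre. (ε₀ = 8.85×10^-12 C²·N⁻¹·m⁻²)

By spherical symmetry E is radial; choose a Gaussian sphere of radius r = 7.02 cm (r < 17.7 cm, inside the empty cavity).
Q_enc = 0 (all charge lies at larger r); Gauss's law gives E = 0.

E = 0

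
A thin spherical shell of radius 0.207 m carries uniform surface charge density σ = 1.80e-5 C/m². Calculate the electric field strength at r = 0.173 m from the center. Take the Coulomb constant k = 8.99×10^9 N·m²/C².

|E| = 0 N/C

By spherical symmetry E is radial; choose a Gaussian sphere of radius r = 0.173 m (inside the shell, r < 0.207 m).
No charge lies within this surface, so Q_enc = 0 and Gauss's law gives E·4πr² = 0 ⇒ E = 0.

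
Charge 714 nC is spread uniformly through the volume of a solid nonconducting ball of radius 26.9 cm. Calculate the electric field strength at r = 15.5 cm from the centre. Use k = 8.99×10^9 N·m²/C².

Symmetry ⇒ E = E(r) r̂. Gaussian sphere of radius r = 15.5 cm (r < R).
For a uniform sphere the enclosed fraction is (r/R)³, so Q_enc = (714 nC)(0.155/0.269)³ = 1.366×10^-7 C.
Gauss's law: E·4πr² = Q_enc/ε₀.
E = k|Q_enc|/r² = (8.99×10^9)(1.366e-7)/(0.155)² = 5.11e4 N/C.

|E| = 5.11×10^4 V/m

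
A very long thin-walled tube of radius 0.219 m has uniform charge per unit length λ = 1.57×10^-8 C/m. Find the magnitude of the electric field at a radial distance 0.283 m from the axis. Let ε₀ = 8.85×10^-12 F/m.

|E| ≈ 998 V/m

Coaxial Gaussian cylinder, radius r = 0.283 m, length L (r > 0.219 m).
The full line charge is enclosed: λ_enc = 1.57×10^-8 C/m.
By Gauss's law (flux through the curved wall only), E·2πrL = λ_enc L/ε₀.
E = |λ_enc|/(2πε₀r) = (1.57×10^-8)/(2π·8.85×10^-12·0.283) = 998 N/C.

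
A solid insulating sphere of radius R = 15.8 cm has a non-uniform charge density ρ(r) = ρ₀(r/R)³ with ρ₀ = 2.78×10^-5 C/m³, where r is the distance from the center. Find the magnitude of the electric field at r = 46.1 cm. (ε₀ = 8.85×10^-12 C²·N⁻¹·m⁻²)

|E| = 9.72×10^3 N/C

By spherical symmetry E is radial; choose a Gaussian sphere of radius r = 46.1 cm (r > R, all charge enclosed).
Q_enc = 4π ∫₀^R ρ₀(r'/R)^3 r'² dr' = 4πρ₀R³/6 = 2.297×10^-7 C.
By Gauss's law, ∮E·dA = E·4πr² = Q_enc/ε₀.
E = |Q_enc|/(4πε₀r²) = (2.297×10^-7)/(4π·8.85×10^-12·(0.461)²) = 9.72e3 N/C.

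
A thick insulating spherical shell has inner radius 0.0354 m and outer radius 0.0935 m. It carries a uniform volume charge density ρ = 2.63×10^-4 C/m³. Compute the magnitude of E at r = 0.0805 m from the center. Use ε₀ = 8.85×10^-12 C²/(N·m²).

By spherical symmetry E is radial; choose a Gaussian sphere of radius r = 0.0805 m (within the shell material, 0.0354 m < r < 0.0935 m).
Enclosed charge is the volume from a to r: Q_enc = (4π/3)ρ(r³ − a³) = 5.258×10^-7 C.
By Gauss's law, ∮E·dA = E·4πr² = Q_enc/ε₀.
E = |Q_enc|/(4πε₀r²) = (5.258×10^-7)/(4π·8.85×10^-12·(0.0805)²) = 7.30e5 N/C.

E = 7.30×10^5 V/m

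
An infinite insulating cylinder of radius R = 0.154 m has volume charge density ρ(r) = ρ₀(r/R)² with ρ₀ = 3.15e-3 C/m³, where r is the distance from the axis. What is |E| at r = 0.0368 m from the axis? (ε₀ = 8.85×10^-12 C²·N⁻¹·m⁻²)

Choose a coaxial cylinder of radius r = 0.0368 m (arbitrary length L) as the Gaussian surface (r < R).
Integrating ρ over the cross-section to radius r: λ_enc = (2πρ₀/R²) ∫₀^r r'^3 dr' = 2πρ₀ r^4/(4·R²) = 3.826×10^-7 C/m.
Since E is radial and uniform over the curved surface, Φ = E·2πrL = Q_enc/ε₀ = λ_enc L/ε₀.
E = |λ_enc|/(2πε₀r) = (3.826×10^-7)/(2π·8.85×10^-12·0.0368) = 1.87×10^5 N/C.

E = 1.87×10^5 V/m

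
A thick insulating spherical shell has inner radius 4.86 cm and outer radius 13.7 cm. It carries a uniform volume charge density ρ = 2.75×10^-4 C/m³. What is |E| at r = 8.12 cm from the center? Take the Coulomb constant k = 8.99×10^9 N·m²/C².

Symmetry ⇒ E = E(r) r̂. Gaussian sphere of radius r = 8.12 cm (within the shell material, 4.86 cm < r < 13.7 cm).
Enclosed charge is the volume from a to r: Q_enc = (4π/3)ρ(r³ − a³) = 4.845e-7 C.
Since E is radial and uniform over the Gaussian sphere, Φ = E·4πr² = Q_enc/ε₀.
E = k|Q_enc|/r² = (8.99×10^9)(4.845×10^-7)/(0.0812)² = 6.61e5 N/C.

|E| ≈ 6.61×10^5 N/C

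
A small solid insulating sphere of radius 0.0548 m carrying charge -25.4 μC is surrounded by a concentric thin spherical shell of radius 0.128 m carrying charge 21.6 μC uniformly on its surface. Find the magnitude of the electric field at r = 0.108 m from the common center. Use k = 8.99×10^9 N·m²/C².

Take a concentric spherical Gaussian surface of radius r = 0.108 m (between the bodies, 0.0548 m < r < 0.128 m).
The shell at 0.128 m lies outside the Gaussian surface, so Q_enc = -25.4 μC = -2.54×10^-5 C.
Since E is radial and uniform over the Gaussian sphere, Φ = E·4πr² = Q_enc/ε₀.
E = k|Q_enc|/r² = (8.99×10^9)(2.54×10^-5)/(0.108)² = 1.96e7 N/C.

E = 1.96×10^7 N/C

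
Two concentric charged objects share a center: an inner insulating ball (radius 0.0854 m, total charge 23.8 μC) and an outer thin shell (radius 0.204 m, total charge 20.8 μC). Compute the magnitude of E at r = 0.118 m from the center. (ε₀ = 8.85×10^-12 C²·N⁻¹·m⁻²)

E ≈ 1.54×10^7 V/m

Symmetry ⇒ E = E(r) r̂. Gaussian sphere of radius r = 0.118 m (between the bodies, 0.0854 m < r < 0.204 m).
Only the inner charge is enclosed; the outer shell contributes nothing inside itself. Q_enc = 23.8 μC = 2.38e-5 C.
Applying ∮E·dA = Q_enc/ε₀ with Φ = E(4πr²):
E = |Q_enc|/(4πε₀r²) = (2.38×10^-5)/(4π·8.85×10^-12·(0.118)²) = 1.54×10^7 N/C.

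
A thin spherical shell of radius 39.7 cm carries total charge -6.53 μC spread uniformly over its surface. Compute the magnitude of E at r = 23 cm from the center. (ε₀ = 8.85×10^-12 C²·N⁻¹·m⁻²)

E = 0 (no enclosed charge)

Symmetry ⇒ E = E(r) r̂. Gaussian sphere of radius r = 23 cm (inside the shell, r < 39.7 cm).
All the charge is outside the Gaussian surface: Q_enc = 0, hence E = 0 everywhere inside the shell.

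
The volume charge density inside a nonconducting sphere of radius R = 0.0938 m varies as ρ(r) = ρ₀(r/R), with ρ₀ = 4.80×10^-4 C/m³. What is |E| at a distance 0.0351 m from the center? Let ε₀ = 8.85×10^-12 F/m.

Symmetry ⇒ E = E(r) r̂. Gaussian sphere of radius r = 0.0351 m (r < R).
Integrate the density: Q_enc = 4π ∫₀^r ρ₀(r'/R)^1 r'² dr' = 4πρ₀ r^4/(4·R) = 2.44×10^-8 C.
Applying ∮E·dA = Q_enc/ε₀ with Φ = E(4πr²):
E = |Q_enc|/(4πε₀r²) = (2.44×10^-8)/(4π·8.85×10^-12·(0.0351)²) = 1.78×10^5 N/C.

E = 1.78×10^5 V/m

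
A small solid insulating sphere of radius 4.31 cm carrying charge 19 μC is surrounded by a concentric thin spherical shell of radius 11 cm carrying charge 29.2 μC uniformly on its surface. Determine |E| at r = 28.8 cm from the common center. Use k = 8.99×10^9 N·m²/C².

Take a concentric spherical Gaussian surface of radius r = 28.8 cm (r > 11 cm, enclosing both).
Q_enc = (19 μC) + (29.2 μC) = 4.82×10^-5 C.
Gauss's law: E·4πr² = Q_enc/ε₀.
E = k|Q_enc|/r² = (8.99×10^9)(4.82×10^-5)/(0.288)² = 5.22×10^6 N/C.

5.22e6 N/C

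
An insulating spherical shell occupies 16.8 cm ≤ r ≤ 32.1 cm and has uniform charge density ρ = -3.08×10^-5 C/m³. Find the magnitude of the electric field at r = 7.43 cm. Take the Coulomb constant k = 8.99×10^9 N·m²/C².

E = 0

By spherical symmetry E is radial; choose a Gaussian sphere of radius r = 7.43 cm (r < 16.8 cm, inside the empty cavity).
No charge is enclosed, so by Gauss's law E·4πr² = 0 ⇒ E = 0.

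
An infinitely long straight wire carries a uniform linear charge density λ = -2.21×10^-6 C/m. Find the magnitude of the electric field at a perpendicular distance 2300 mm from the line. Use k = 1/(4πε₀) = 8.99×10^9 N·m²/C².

Choose a coaxial cylinder of radius r = 2300 mm (arbitrary length L) as the Gaussian surface.
Q_enc = λL, so λ_enc = -2.21×10^-6 C/m.
Gauss's law: E·2πrL = λ_enc L/ε₀.
E = 2k|λ_enc|/r = 2(8.99×10^9)(2.21×10^-6)/(2.3) = 1.73×10^4 N/C.

|E| = 1.73×10^4 V/m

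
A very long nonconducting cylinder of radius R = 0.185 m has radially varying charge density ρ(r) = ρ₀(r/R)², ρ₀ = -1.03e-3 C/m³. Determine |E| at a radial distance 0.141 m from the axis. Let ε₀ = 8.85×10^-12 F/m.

2.38e6 V/m

Choose a coaxial cylinder of radius r = 0.141 m (arbitrary length L) as the Gaussian surface (r < R).
λ_enc = ∫₀^r ρ(r')·2πr' dr' = (2πρ₀/R²)·r^4/4 = -1.868×10^-5 C/m.
Gauss's law: E·2πrL = λ_enc L/ε₀.
E = |λ_enc|/(2πε₀r) = (1.868×10^-5)/(2π·8.85×10^-12·0.141) = 2.38×10^6 N/C.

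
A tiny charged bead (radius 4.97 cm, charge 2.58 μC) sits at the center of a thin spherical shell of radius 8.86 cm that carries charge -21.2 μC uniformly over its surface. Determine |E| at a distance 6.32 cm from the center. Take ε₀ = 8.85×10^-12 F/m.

E ≈ 5.81e6 N/C

Use a concentric Gaussian sphere at r = 6.32 cm (between the bodies, 4.97 cm < r < 8.86 cm).
Only the inner charge is enclosed; the outer shell contributes nothing inside itself. Q_enc = 2.58 μC = 2.58×10^-6 C.
Applying ∮E·dA = Q_enc/ε₀ with Φ = E(4πr²):
E = |Q_enc|/(4πε₀r²) = (2.58×10^-6)/(4π·8.85×10^-12·(0.0632)²) = 5.81e6 N/C.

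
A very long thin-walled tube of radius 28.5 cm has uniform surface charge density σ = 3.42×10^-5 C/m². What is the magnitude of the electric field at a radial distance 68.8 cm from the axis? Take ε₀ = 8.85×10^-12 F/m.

E = 1.60×10^6 N/C

By cylindrical symmetry E is radial; use a coaxial Gaussian cylinder of radius 68.8 cm and length L (r > 28.5 cm).
The whole shell is enclosed: λ_enc = σ·2πR = (3.42e-5)·2π·(0.285) = 6.124×10^-5 C/m.
Applying ∮E·dA = Q_enc/ε₀ with the end caps contributing no flux:
E = |λ_enc|/(2πε₀r) = (6.124e-5)/(2π·8.85×10^-12·0.688) = 1.60×10^6 N/C.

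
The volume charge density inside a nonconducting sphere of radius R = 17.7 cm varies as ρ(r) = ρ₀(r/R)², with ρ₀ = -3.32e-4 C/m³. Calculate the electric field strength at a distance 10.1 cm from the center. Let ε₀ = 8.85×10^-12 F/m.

By spherical symmetry E is radial; choose a Gaussian sphere of radius r = 10.1 cm (r < R).
Integrate the density: Q_enc = 4π ∫₀^r ρ₀(r'/R)^2 r'² dr' = 4πρ₀ r^5/(5·R²) = -2.799×10^-7 C.
Gauss's law: E·4πr² = Q_enc/ε₀.
E = |Q_enc|/(4πε₀r²) = (2.799e-7)/(4π·8.85×10^-12·(0.101)²) = 2.47×10^5 N/C.

|E| = 2.47×10^5 N/C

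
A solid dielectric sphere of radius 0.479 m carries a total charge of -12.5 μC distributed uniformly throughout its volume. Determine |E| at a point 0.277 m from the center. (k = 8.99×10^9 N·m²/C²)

E = 2.83×10^5 V/m

By spherical symmetry E is radial; choose a Gaussian sphere of radius r = 0.277 m (r < R).
For a uniform sphere the enclosed fraction is (r/R)³, so Q_enc = (-12.5 μC)(0.277/0.479)³ = -2.417e-6 C.
Gauss's law: E·4πr² = Q_enc/ε₀.
E = k|Q_enc|/r² = (8.99×10^9)(2.417×10^-6)/(0.277)² = 2.83×10^5 N/C.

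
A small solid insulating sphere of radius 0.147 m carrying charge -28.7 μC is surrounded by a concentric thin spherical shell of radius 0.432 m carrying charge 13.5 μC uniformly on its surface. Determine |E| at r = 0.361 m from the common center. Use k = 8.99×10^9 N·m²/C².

|E| ≈ 1.98×10^6 N/C

Use a concentric Gaussian sphere at r = 0.361 m (between the bodies, 0.147 m < r < 0.432 m).
Only the inner charge is enclosed; the outer shell contributes nothing inside itself. Q_enc = -28.7 μC = -2.87e-5 C.
By Gauss's law, ∮E·dA = E·4πr² = Q_enc/ε₀.
E = k|Q_enc|/r² = (8.99×10^9)(2.87×10^-5)/(0.361)² = 1.98×10^6 N/C.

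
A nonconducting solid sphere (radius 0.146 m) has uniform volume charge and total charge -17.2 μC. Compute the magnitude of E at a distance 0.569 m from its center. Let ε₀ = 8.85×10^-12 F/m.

4.78e5 N/C

Take a concentric spherical Gaussian surface of radius r = 0.569 m (r > R, so the entire charge is enclosed).
Q_enc = -17.2 μC = -1.72e-5 C.
Applying ∮E·dA = Q_enc/ε₀ with Φ = E(4πr²):
E = |Q_enc|/(4πε₀r²) = (1.72×10^-5)/(4π·8.85×10^-12·(0.569)²) = 4.78e5 N/C.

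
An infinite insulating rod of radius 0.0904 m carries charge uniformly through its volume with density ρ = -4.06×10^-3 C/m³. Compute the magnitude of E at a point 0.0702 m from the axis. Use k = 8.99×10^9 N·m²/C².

|E| ≈ 1.61×10^7 N/C

By cylindrical symmetry E is radial; use a coaxial Gaussian cylinder of radius 0.0702 m and length L (r < R).
Charge inside radius r per length L is ρ·πr²·L, so λ_enc = ρπr² = -6.286×10^-5 C/m.
By Gauss's law (flux through the curved wall only), E·2πrL = λ_enc L/ε₀.
E = 2k|λ_enc|/r = 2(8.99×10^9)(6.286×10^-5)/(0.0702) = 1.61e7 N/C.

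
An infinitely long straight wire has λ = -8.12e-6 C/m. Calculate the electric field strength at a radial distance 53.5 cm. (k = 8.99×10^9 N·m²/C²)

By cylindrical symmetry E is radial; use a coaxial Gaussian cylinder of radius 53.5 cm and length L.
Q_enc = λL, so λ_enc = -8.12e-6 C/m.
Gauss's law: E·2πrL = λ_enc L/ε₀.
E = 2k|λ_enc|/r = 2(8.99×10^9)(8.12×10^-6)/(0.535) = 2.73×10^5 N/C.

|E| = 2.73×10^5 N/C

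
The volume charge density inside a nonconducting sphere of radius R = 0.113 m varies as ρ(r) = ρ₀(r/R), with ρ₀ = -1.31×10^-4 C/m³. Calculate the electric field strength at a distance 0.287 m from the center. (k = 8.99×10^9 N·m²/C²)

Take a concentric spherical Gaussian surface of radius r = 0.287 m (r > R, all charge enclosed).
Q_enc = 4π ∫₀^R ρ₀(r'/R)^1 r'² dr' = 4πρ₀R³/4 = -5.938×10^-7 C.
By Gauss's law, ∮E·dA = E·4πr² = Q_enc/ε₀.
E = k|Q_enc|/r² = (8.99×10^9)(5.938×10^-7)/(0.287)² = 6.48×10^4 N/C.

|E| ≈ 6.48e4 N/C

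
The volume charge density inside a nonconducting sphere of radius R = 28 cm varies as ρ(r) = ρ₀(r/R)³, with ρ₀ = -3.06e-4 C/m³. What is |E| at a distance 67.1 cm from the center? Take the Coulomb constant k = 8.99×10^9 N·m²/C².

Take a concentric spherical Gaussian surface of radius r = 67.1 cm (r > R, all charge enclosed).
Q_enc = 4π ∫₀^R ρ₀(r'/R)^3 r'² dr' = 4πρ₀R³/6 = -1.407×10^-5 C.
Applying ∮E·dA = Q_enc/ε₀ with Φ = E(4πr²):
E = k|Q_enc|/r² = (8.99×10^9)(1.407×10^-5)/(0.671)² = 2.81×10^5 N/C.

E ≈ 2.81×10^5 N/C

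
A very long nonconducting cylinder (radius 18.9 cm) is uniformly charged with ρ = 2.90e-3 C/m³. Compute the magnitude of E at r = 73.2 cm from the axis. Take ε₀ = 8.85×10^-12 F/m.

Coaxial Gaussian cylinder, radius r = 73.2 cm, length L (r > 18.9 cm, full cross-section enclosed).
λ_enc = ρ·πR² = (2.90×10^-3)π(0.189)² = 3.254×10^-4 C/m.
Gauss's law: E·2πrL = λ_enc L/ε₀.
E = |λ_enc|/(2πε₀r) = (3.254e-4)/(2π·8.85×10^-12·0.732) = 8.00×10^6 N/C.

8.00e6 V/m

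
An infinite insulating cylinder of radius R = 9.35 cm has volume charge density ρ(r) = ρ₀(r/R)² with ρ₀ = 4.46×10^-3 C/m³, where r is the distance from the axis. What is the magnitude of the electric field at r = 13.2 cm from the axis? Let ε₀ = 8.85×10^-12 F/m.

|E| ≈ 8.34×10^6 N/C

By cylindrical symmetry E is radial; use a coaxial Gaussian cylinder of radius 13.2 cm and length L (r > R, full charge per length enclosed).
λ_enc = 2π ∫₀^R ρ₀(r'/R)^2 r' dr' = 2πρ₀R²/4 = 6.125×10^-5 C/m.
By Gauss's law (flux through the curved wall only), E·2πrL = λ_enc L/ε₀.
E = |λ_enc|/(2πε₀r) = (6.125×10^-5)/(2π·8.85×10^-12·0.132) = 8.34e6 N/C.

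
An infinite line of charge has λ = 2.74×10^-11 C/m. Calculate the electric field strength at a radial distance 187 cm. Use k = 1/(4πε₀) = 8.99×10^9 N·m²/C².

Coaxial Gaussian cylinder, radius r = 187 cm, length L.
Q_enc = λL, so λ_enc = 2.74×10^-11 C/m.
Gauss's law: E·2πrL = λ_enc L/ε₀.
E = 2k|λ_enc|/r = 2(8.99×10^9)(2.74×10^-11)/(1.87) = 0.263 N/C.

|E| = 0.263 V/m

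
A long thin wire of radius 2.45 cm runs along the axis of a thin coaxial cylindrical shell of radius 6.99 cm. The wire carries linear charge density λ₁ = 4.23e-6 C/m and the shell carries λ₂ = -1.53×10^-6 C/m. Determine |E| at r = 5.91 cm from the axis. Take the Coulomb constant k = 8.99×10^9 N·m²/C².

Take a coaxial cylindrical Gaussian surface of radius r = 5.91 cm and length L (between the conductors, 2.45 cm < r < 6.99 cm).
The shell at 6.99 cm lies outside the Gaussian surface, so λ_enc = λ₁ = 4.23×10^-6 C/m.
Applying ∮E·dA = Q_enc/ε₀ with the end caps contributing no flux:
E = 2k|λ_enc|/r = 2(8.99×10^9)(4.23×10^-6)/(0.0591) = 1.29×10^6 N/C.

|E| = 1.29e6 N/C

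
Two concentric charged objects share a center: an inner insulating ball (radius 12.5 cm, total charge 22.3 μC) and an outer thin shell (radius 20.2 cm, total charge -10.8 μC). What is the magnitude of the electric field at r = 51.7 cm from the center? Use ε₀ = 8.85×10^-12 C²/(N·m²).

Use a concentric Gaussian sphere at r = 51.7 cm (r > 20.2 cm, enclosing both).
Q_enc = (22.3 μC) + (-10.8 μC) = 1.15×10^-5 C.
Gauss's law: E·4πr² = Q_enc/ε₀.
E = |Q_enc|/(4πε₀r²) = (1.15×10^-5)/(4π·8.85×10^-12·(0.517)²) = 3.87×10^5 N/C.

3.87×10^5 N/C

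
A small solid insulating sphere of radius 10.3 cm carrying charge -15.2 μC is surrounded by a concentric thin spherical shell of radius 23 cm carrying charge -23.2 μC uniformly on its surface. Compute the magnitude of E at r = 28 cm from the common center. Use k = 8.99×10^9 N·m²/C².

|E| ≈ 4.40×10^6 N/C

Symmetry ⇒ E = E(r) r̂. Gaussian sphere of radius r = 28 cm (r > 23 cm, enclosing both).
Q_enc = (-15.2 μC) + (-23.2 μC) = -3.84×10^-5 C.
Gauss's law: E·4πr² = Q_enc/ε₀.
E = k|Q_enc|/r² = (8.99×10^9)(3.84×10^-5)/(0.28)² = 4.40×10^6 N/C.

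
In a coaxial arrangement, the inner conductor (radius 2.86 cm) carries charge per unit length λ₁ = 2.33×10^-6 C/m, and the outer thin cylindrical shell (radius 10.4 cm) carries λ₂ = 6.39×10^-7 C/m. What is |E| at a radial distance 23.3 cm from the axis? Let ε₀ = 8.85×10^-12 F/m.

2.29×10^5 N/C

Coaxial Gaussian cylinder, radius r = 23.3 cm, length L (r > 10.4 cm, enclosing both).
λ_enc = λ₁ + λ₂ = (2.33×10^-6) + (6.39×10^-7) = 2.969×10^-6 C/m.
Since E is radial and uniform over the curved surface, Φ = E·2πrL = Q_enc/ε₀ = λ_enc L/ε₀.
E = |λ_enc|/(2πε₀r) = (2.969e-6)/(2π·8.85×10^-12·0.233) = 2.29e5 N/C.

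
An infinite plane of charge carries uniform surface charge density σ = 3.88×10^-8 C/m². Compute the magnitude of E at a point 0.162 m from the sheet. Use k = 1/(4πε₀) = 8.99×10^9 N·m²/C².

E ≈ 2.19×10^3 V/m

By planar symmetry E is perpendicular to the sheet and uniform; use a Gaussian pillbox with flat faces of area A on each side of the sheet.
Only the two end caps contribute flux: Φ = 2EA. With Q_enc = σA, Gauss's law gives E = |σ|/(2ε₀).
E = 2πk|σ| = 2π(8.99×10^9)(3.88e-8) = 2.19e3 N/C.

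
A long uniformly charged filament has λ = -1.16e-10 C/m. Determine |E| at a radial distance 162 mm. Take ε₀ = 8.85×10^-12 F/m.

12.9 N/C

Take a coaxial cylindrical Gaussian surface of radius r = 162 mm and length L.
Q_enc = λL, so λ_enc = -1.16e-10 C/m.
Applying ∮E·dA = Q_enc/ε₀ with the end caps contributing no flux:
E = |λ_enc|/(2πε₀r) = (1.16×10^-10)/(2π·8.85×10^-12·0.162) = 12.9 N/C.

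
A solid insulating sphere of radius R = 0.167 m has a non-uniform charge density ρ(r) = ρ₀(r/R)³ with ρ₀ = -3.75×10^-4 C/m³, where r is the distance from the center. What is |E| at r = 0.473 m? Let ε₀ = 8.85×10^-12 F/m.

Use a concentric Gaussian sphere at r = 0.473 m (r > R, all charge enclosed).
Q_enc = 4π ∫₀^R ρ₀(r'/R)^3 r'² dr' = 4πρ₀R³/6 = -3.658×10^-6 C.
Since E is radial and uniform over the Gaussian sphere, Φ = E·4πr² = Q_enc/ε₀.
E = |Q_enc|/(4πε₀r²) = (3.658×10^-6)/(4π·8.85×10^-12·(0.473)²) = 1.47×10^5 N/C.

1.47×10^5 N/C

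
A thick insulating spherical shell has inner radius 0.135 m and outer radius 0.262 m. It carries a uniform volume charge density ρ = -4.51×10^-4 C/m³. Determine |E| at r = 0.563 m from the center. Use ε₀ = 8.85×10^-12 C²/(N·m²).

|E| ≈ 8.32×10^5 V/m

Use a concentric Gaussian sphere at r = 0.563 m (r > 0.262 m, enclosing the whole shell).
Q_enc = ρ·(4π/3)(b³ − a³) = (-4.51×10^-4)·(4π/3)·((0.262)³ − (0.135)³) = -2.933×10^-5 C.
Applying ∮E·dA = Q_enc/ε₀ with Φ = E(4πr²):
E = |Q_enc|/(4πε₀r²) = (2.933×10^-5)/(4π·8.85×10^-12·(0.563)²) = 8.32×10^5 N/C.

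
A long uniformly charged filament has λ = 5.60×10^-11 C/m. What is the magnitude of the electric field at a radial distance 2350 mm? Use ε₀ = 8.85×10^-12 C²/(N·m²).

|E| = 0.429 N/C

Choose a coaxial cylinder of radius r = 2350 mm (arbitrary length L) as the Gaussian surface.
Q_enc = λL, so λ_enc = 5.60×10^-11 C/m.
Gauss's law: E·2πrL = λ_enc L/ε₀.
E = |λ_enc|/(2πε₀r) = (5.60×10^-11)/(2π·8.85×10^-12·2.35) = 0.429 N/C.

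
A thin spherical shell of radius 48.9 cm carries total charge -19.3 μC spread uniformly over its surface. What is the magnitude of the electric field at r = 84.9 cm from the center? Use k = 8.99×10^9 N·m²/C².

Use a concentric Gaussian sphere at r = 84.9 cm (r > 48.9 cm).
The entire shell is enclosed: Q_enc = -1.93×10^-5 C.
Applying ∮E·dA = Q_enc/ε₀ with Φ = E(4πr²):
E = k|Q_enc|/r² = (8.99×10^9)(1.93×10^-5)/(0.849)² = 2.41×10^5 N/C.

E ≈ 2.41e5 V/m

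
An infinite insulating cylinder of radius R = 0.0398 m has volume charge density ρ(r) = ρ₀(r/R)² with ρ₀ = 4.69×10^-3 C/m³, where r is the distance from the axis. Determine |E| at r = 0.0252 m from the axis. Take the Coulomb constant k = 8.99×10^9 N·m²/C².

Coaxial Gaussian cylinder, radius r = 0.0252 m, length L (r < R).
λ_enc = ∫₀^r ρ(r')·2πr' dr' = (2πρ₀/R²)·r^4/4 = 1.876×10^-6 C/m.
By Gauss's law (flux through the curved wall only), E·2πrL = λ_enc L/ε₀.
E = 2k|λ_enc|/r = 2(8.99×10^9)(1.876e-6)/(0.0252) = 1.34×10^6 N/C.

|E| = 1.34e6 N/C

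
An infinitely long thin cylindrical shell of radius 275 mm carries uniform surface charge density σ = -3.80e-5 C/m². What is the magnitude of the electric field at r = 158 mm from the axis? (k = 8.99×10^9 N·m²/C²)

Take a coaxial cylindrical Gaussian surface of radius r = 158 mm and length L (r < 275 mm, inside the shell).
All the surface charge lies outside this cylinder: Q_enc = 0, hence E = 0.

|E| = 0 V/m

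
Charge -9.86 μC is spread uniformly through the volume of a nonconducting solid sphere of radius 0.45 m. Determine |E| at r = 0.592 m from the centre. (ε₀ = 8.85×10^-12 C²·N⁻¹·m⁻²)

Take a concentric spherical Gaussian surface of radius r = 0.592 m (r > R, so the entire charge is enclosed).
Q_enc = -9.86 μC = -9.86e-6 C.
Gauss's law: E·4πr² = Q_enc/ε₀.
E = |Q_enc|/(4πε₀r²) = (9.86×10^-6)/(4π·8.85×10^-12·(0.592)²) = 2.53×10^5 N/C.

|E| = 2.53×10^5 N/C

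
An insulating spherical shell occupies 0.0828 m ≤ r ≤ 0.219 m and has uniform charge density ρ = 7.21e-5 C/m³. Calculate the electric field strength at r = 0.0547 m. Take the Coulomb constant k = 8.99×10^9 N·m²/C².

|E| = 0 N/C

By spherical symmetry E is radial; choose a Gaussian sphere of radius r = 0.0547 m (r < 0.0828 m, inside the empty cavity).
No charge is enclosed, so by Gauss's law E·4πr² = 0 ⇒ E = 0.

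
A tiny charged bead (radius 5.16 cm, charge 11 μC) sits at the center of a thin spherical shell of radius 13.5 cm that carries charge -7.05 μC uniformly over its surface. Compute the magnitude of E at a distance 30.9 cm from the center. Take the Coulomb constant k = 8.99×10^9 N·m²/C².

Use a concentric Gaussian sphere at r = 30.9 cm (r > 13.5 cm, enclosing both).
Q_enc = (11 μC) + (-7.05 μC) = 3.95e-6 C.
Applying ∮E·dA = Q_enc/ε₀ with Φ = E(4πr²):
E = k|Q_enc|/r² = (8.99×10^9)(3.95e-6)/(0.309)² = 3.72×10^5 N/C.

|E| ≈ 3.72×10^5 N/C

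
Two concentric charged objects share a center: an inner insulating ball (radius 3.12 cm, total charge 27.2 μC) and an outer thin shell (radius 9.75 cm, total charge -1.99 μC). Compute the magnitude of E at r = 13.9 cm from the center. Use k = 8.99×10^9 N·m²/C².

Symmetry ⇒ E = E(r) r̂. Gaussian sphere of radius r = 13.9 cm (r > 9.75 cm, enclosing both).
Q_enc = (27.2 μC) + (-1.99 μC) = 2.521×10^-5 C.
Gauss's law: E·4πr² = Q_enc/ε₀.
E = k|Q_enc|/r² = (8.99×10^9)(2.521×10^-5)/(0.139)² = 1.17e7 N/C.

1.17×10^7 N/C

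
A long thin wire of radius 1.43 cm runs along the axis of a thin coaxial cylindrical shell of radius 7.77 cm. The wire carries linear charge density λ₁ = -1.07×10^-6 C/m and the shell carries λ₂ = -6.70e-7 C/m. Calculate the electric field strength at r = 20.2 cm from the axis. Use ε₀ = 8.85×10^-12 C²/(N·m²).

|E| ≈ 1.55×10^5 N/C

By cylindrical symmetry E is radial; use a coaxial Gaussian cylinder of radius 20.2 cm and length L (r > 7.77 cm, enclosing both).
λ_enc = λ₁ + λ₂ = (-1.07e-6) + (-6.70e-7) = -1.74e-6 C/m.
By Gauss's law (flux through the curved wall only), E·2πrL = λ_enc L/ε₀.
E = |λ_enc|/(2πε₀r) = (1.74×10^-6)/(2π·8.85×10^-12·0.202) = 1.55×10^5 N/C.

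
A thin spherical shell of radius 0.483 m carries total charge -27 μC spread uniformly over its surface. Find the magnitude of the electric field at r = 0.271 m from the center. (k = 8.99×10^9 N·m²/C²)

E = 0 (no enclosed charge)

By spherical symmetry E is radial; choose a Gaussian sphere of radius r = 0.271 m (inside the shell, r < 0.483 m).
No charge lies within this surface, so Q_enc = 0 and Gauss's law gives E·4πr² = 0 ⇒ E = 0.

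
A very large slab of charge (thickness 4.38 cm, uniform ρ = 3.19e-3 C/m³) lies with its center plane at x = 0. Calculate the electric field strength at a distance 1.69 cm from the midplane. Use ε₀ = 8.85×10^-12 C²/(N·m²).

By symmetry E is perpendicular to the slab. A Gaussian pillbox from −1.69 cm to +1.69 cm (face area A) lies entirely within the slab.
Q_enc = ρ·(2x)·A and flux = 2EA, so 2EA = 2ρxA/ε₀ ⇒ E = |ρ|x/ε₀.
E = (3.19×10^-3)(0.0169)/(8.85×10^-12) = 6.09×10^6 N/C.

|E| = 6.09×10^6 N/C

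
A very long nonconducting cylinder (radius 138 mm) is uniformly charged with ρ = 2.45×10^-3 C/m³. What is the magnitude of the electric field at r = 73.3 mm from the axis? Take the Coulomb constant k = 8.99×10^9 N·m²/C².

E = 1.01×10^7 N/C

Coaxial Gaussian cylinder, radius r = 73.3 mm, length L (r < R).
Charge inside radius r per length L is ρ·πr²·L, so λ_enc = ρπr² = 4.135e-5 C/m.
Since E is radial and uniform over the curved surface, Φ = E·2πrL = Q_enc/ε₀ = λ_enc L/ε₀.
E = 2k|λ_enc|/r = 2(8.99×10^9)(4.135×10^-5)/(0.0733) = 1.01×10^7 N/C.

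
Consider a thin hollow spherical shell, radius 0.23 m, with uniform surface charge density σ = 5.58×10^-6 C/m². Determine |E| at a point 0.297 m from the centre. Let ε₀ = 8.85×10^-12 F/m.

Symmetry ⇒ E = E(r) r̂. Gaussian sphere of radius r = 0.297 m (r > 0.23 m).
The entire shell is enclosed: Q_enc = σ·4πR² = (5.58×10^-6)·4π·(0.23)² = 3.709×10^-6 C.
Applying ∮E·dA = Q_enc/ε₀ with Φ = E(4πr²):
E = |Q_enc|/(4πε₀r²) = (3.709×10^-6)/(4π·8.85×10^-12·(0.297)²) = 3.78e5 N/C.

|E| ≈ 3.78×10^5 V/m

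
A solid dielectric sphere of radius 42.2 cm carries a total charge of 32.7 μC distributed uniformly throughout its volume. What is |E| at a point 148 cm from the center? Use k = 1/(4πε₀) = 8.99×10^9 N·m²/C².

E ≈ 1.34×10^5 V/m

Symmetry ⇒ E = E(r) r̂. Gaussian sphere of radius r = 148 cm (r > R, so the entire charge is enclosed).
Q_enc = 32.7 μC = 3.27×10^-5 C.
Since E is radial and uniform over the Gaussian sphere, Φ = E·4πr² = Q_enc/ε₀.
E = k|Q_enc|/r² = (8.99×10^9)(3.27e-5)/(1.48)² = 1.34×10^5 N/C.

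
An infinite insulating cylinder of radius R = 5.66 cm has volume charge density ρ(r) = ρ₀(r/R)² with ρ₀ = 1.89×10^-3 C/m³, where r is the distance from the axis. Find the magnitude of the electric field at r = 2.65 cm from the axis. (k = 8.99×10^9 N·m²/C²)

By cylindrical symmetry E is radial; use a coaxial Gaussian cylinder of radius 2.65 cm and length L (r < R).
Integrating ρ over the cross-section to radius r: λ_enc = (2πρ₀/R²) ∫₀^r r'^3 dr' = 2πρ₀ r^4/(4·R²) = 4.57×10^-7 C/m.
Since E is radial and uniform over the curved surface, Φ = E·2πrL = Q_enc/ε₀ = λ_enc L/ε₀.
E = 2k|λ_enc|/r = 2(8.99×10^9)(4.57×10^-7)/(0.0265) = 3.10×10^5 N/C.

3.10×10^5 V/m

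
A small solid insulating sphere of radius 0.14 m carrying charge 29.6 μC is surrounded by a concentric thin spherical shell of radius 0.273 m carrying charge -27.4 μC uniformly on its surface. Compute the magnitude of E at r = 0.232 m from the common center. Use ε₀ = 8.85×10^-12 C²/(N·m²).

|E| ≈ 4.94×10^6 V/m

Use a concentric Gaussian sphere at r = 0.232 m (between the bodies, 0.14 m < r < 0.273 m).
The shell at 0.273 m lies outside the Gaussian surface, so Q_enc = 29.6 μC = 2.96×10^-5 C.
By Gauss's law, ∮E·dA = E·4πr² = Q_enc/ε₀.
E = |Q_enc|/(4πε₀r²) = (2.96×10^-5)/(4π·8.85×10^-12·(0.232)²) = 4.94e6 N/C.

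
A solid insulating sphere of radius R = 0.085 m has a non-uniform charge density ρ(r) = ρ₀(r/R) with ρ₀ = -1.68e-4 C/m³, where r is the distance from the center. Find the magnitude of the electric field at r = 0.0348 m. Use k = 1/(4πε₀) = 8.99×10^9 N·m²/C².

|E| ≈ 6.76×10^4 N/C

Take a concentric spherical Gaussian surface of radius r = 0.0348 m (r < R).
Integrate the density: Q_enc = 4π ∫₀^r ρ₀(r'/R)^1 r'² dr' = 4πρ₀ r^4/(4·R) = -9.107×10^-9 C.
Since E is radial and uniform over the Gaussian sphere, Φ = E·4πr² = Q_enc/ε₀.
E = k|Q_enc|/r² = (8.99×10^9)(9.107×10^-9)/(0.0348)² = 6.76×10^4 N/C.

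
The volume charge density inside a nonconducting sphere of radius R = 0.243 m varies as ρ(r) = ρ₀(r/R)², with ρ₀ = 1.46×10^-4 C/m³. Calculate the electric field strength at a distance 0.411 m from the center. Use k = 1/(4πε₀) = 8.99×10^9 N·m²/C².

By spherical symmetry E is radial; choose a Gaussian sphere of radius r = 0.411 m (r > R, all charge enclosed).
Q_enc = 4π ∫₀^R ρ₀(r'/R)^2 r'² dr' = 4πρ₀R³/5 = 5.265e-6 C.
Gauss's law: E·4πr² = Q_enc/ε₀.
E = k|Q_enc|/r² = (8.99×10^9)(5.265×10^-6)/(0.411)² = 2.80×10^5 N/C.

|E| ≈ 2.80×10^5 N/C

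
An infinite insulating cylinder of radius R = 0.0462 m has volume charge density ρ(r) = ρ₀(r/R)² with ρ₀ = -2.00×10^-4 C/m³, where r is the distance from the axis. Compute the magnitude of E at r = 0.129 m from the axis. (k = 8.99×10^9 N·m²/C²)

Coaxial Gaussian cylinder, radius r = 0.129 m, length L (r > R, full charge per length enclosed).
λ_enc = 2π ∫₀^R ρ₀(r'/R)^2 r' dr' = 2πρ₀R²/4 = -6.706×10^-7 C/m.
Since E is radial and uniform over the curved surface, Φ = E·2πrL = Q_enc/ε₀ = λ_enc L/ε₀.
E = 2k|λ_enc|/r = 2(8.99×10^9)(6.706e-7)/(0.129) = 9.35e4 N/C.

E = 9.35×10^4 N/C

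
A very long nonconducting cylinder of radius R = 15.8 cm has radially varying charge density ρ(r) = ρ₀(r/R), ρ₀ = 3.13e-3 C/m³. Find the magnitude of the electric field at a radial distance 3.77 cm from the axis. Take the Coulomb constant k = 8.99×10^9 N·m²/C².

1.06e6 N/C

Choose a coaxial cylinder of radius r = 3.77 cm (arbitrary length L) as the Gaussian surface (r < R).
Integrating ρ over the cross-section to radius r: λ_enc = (2πρ₀/R) ∫₀^r r'^2 dr' = 2πρ₀ r^3/(3·R) = 2.223×10^-6 C/m.
By Gauss's law (flux through the curved wall only), E·2πrL = λ_enc L/ε₀.
E = 2k|λ_enc|/r = 2(8.99×10^9)(2.223×10^-6)/(0.0377) = 1.06e6 N/C.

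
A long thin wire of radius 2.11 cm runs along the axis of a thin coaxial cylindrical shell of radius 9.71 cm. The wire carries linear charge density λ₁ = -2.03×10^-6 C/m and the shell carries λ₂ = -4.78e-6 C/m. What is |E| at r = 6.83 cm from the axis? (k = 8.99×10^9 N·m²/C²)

E ≈ 5.34e5 N/C

Take a coaxial cylindrical Gaussian surface of radius r = 6.83 cm and length L (between the conductors, 2.11 cm < r < 9.71 cm).
Only the inner wire is enclosed; the outer shell contributes nothing inside itself. λ_enc = λ₁ = -2.03×10^-6 C/m.
Since E is radial and uniform over the curved surface, Φ = E·2πrL = Q_enc/ε₀ = λ_enc L/ε₀.
E = 2k|λ_enc|/r = 2(8.99×10^9)(2.03e-6)/(0.0683) = 5.34×10^5 N/C.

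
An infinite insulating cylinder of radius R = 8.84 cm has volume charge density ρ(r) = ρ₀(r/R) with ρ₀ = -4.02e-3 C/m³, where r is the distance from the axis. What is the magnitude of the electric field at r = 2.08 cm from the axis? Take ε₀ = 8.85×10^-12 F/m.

|E| ≈ 7.41e5 N/C

Choose a coaxial cylinder of radius r = 2.08 cm (arbitrary length L) as the Gaussian surface (r < R).
λ_enc = ∫₀^r ρ(r')·2πr' dr' = (2πρ₀/R)·r^3/3 = -8.571×10^-7 C/m.
Since E is radial and uniform over the curved surface, Φ = E·2πrL = Q_enc/ε₀ = λ_enc L/ε₀.
E = |λ_enc|/(2πε₀r) = (8.571×10^-7)/(2π·8.85×10^-12·0.0208) = 7.41×10^5 N/C.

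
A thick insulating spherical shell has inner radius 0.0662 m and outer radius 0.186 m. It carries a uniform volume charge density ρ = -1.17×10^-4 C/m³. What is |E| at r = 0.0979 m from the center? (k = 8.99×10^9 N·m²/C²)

By spherical symmetry E is radial; choose a Gaussian sphere of radius r = 0.0979 m (within the shell material, 0.0662 m < r < 0.186 m).
Enclosed charge is the volume from a to r: Q_enc = (4π/3)ρ(r³ − a³) = -3.177e-7 C.
Since E is radial and uniform over the Gaussian sphere, Φ = E·4πr² = Q_enc/ε₀.
E = k|Q_enc|/r² = (8.99×10^9)(3.177×10^-7)/(0.0979)² = 2.98×10^5 N/C.

2.98×10^5 N/C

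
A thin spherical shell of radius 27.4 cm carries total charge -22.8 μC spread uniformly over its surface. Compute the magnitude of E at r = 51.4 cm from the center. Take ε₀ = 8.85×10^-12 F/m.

E = 7.76×10^5 N/C

Symmetry ⇒ E = E(r) r̂. Gaussian sphere of radius r = 51.4 cm (r > 27.4 cm).
The entire shell is enclosed: Q_enc = -2.28×10^-5 C.
Applying ∮E·dA = Q_enc/ε₀ with Φ = E(4πr²):
E = |Q_enc|/(4πε₀r²) = (2.28e-5)/(4π·8.85×10^-12·(0.514)²) = 7.76×10^5 N/C.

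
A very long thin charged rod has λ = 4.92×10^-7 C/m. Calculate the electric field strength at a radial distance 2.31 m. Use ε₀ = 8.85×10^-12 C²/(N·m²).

Coaxial Gaussian cylinder, radius r = 2.31 m, length L.
Q_enc = λL, so λ_enc = 4.92e-7 C/m.
By Gauss's law (flux through the curved wall only), E·2πrL = λ_enc L/ε₀.
E = |λ_enc|/(2πε₀r) = (4.92×10^-7)/(2π·8.85×10^-12·2.31) = 3.83×10^3 N/C.

E ≈ 3.83×10^3 V/m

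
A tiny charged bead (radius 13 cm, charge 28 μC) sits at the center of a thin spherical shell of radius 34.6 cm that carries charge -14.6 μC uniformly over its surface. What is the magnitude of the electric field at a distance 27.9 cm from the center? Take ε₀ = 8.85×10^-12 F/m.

|E| ≈ 3.23×10^6 V/m

Symmetry ⇒ E = E(r) r̂. Gaussian sphere of radius r = 27.9 cm (between the bodies, 13 cm < r < 34.6 cm).
Only the inner charge is enclosed; the outer shell contributes nothing inside itself. Q_enc = 28 μC = 2.80e-5 C.
By Gauss's law, ∮E·dA = E·4πr² = Q_enc/ε₀.
E = |Q_enc|/(4πε₀r²) = (2.80×10^-5)/(4π·8.85×10^-12·(0.279)²) = 3.23×10^6 N/C.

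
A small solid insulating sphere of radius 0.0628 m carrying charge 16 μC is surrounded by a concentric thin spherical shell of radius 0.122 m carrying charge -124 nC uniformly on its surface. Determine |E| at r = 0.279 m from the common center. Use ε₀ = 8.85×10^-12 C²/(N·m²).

By spherical symmetry E is radial; choose a Gaussian sphere of radius r = 0.279 m (r > 0.122 m, enclosing both).
Q_enc = (16 μC) + (-124 nC) = 1.588e-5 C.
By Gauss's law, ∮E·dA = E·4πr² = Q_enc/ε₀.
E = |Q_enc|/(4πε₀r²) = (1.588e-5)/(4π·8.85×10^-12·(0.279)²) = 1.83e6 N/C.

1.83×10^6 V/m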